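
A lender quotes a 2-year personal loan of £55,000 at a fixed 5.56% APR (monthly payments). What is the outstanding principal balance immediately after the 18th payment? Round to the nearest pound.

With monthly rate i = 5.56%/12 = 0.0046333, the balance after k of n payments is P · [(1+i)^n − (1+i)^k] / [(1+i)^n − 1].
(1+0.0046333)^24 = 1.11733142 and (1+0.0046333)^18 = 1.08676716, so the balance is 55,000 × (1.11733142 − 1.08676716) / (1.11733142 − 1) = £14,327.23.

£14,327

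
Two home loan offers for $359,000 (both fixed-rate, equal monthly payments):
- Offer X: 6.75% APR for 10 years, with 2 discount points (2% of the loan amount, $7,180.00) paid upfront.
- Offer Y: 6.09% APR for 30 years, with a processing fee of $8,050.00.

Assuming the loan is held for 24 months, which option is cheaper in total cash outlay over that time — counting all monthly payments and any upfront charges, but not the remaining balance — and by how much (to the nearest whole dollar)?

Offer Y by $45,906

Offer X: at 6.75% the monthly rate is 0.0056250, so the payment is 359,000 × 0.0056250 / (1 − 1.0056250^−120) = $4,122.19.
Offer Y: at 6.09% the monthly rate is 0.0050750, so the payment is 359,000 × 0.0050750 / (1 − 1.0050750^−360) = $2,173.20.
Over 24 months: Offer X costs 24 × $4,122.19 + $7,180.00 = $106,112.56; Offer Y costs 24 × $2,173.20 + $8,050.00 = $60,206.80.
Offer Y is cheaper by $106,112.56 − $60,206.80 = $45,905.76.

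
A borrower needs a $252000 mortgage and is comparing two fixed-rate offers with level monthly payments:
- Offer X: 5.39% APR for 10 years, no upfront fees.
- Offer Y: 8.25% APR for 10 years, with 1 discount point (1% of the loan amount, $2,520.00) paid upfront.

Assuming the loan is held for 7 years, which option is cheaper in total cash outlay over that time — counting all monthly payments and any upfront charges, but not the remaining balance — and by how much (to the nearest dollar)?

Offer X: monthly rate = 5.39%/12 = 0.0044917; payment = 252,000 × 0.0044917 / (1 − (1+0.0044917)^−120) = $2,721.15.
Offer Y: monthly rate = 8.25%/12 = 0.0068750; payment = 252,000 × 0.0068750 / (1 − (1+0.0068750)^−120) = $3,090.85.
Over 84 months: Offer X costs 84 × $2,721.15 = $228,576.60; Offer Y costs 84 × $3,090.85 + $2,520.00 = $262,151.40.
Offer X is cheaper by $262,151.40 − $228,576.60 = $33,574.80.

Offer X by $33,575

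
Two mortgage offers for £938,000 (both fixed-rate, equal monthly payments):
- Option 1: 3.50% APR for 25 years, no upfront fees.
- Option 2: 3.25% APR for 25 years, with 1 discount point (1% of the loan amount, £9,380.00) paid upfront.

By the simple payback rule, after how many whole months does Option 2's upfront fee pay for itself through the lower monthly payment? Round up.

76 months

Option 1: monthly rate = 3.5%/12 = 0.0029167; payment = 938,000 × 0.0029167 / (1 − (1+0.0029167)^−300) = £4,695.85.
Option 2: monthly rate = 3.25%/12 = 0.0027083; payment = 938,000 × 0.0027083 / (1 − (1+0.0027083)^−300) = £4,571.03.
Monthly savings = £4,695.85 − £4,571.03 = £124.82.
Break-even = £9,380.00 / £124.82 = 75.15 → 76 months.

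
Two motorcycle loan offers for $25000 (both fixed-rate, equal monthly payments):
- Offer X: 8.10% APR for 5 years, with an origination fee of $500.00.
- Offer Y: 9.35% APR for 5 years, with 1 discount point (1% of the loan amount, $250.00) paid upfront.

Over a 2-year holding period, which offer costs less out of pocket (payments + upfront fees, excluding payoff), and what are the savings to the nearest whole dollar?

Offer X by $113

Offer X: at 8.10% the monthly rate is 0.0067500, so the payment is 25,000 × 0.0067500 / (1 − 1.0067500^−60) = $508.11.
Offer Y: at 9.35% the monthly rate is 0.0077917, so the payment is 25,000 × 0.0077917 / (1 − 1.0077917^−60) = $523.22.
Over 24 months: Offer X costs 24 × $508.11 + $500.00 = $12,694.64; Offer Y costs 24 × $523.22 + $250.00 = $12,807.28.
Offer X is cheaper by $12,807.28 − $12,694.64 = $112.64.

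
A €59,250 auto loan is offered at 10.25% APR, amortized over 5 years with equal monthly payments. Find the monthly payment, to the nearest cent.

€1,266.19

At 10.25% the monthly rate is 0.0085417, so the payment is 59,250 × 0.0085417 / (1 − 1.0085417^−60) = €1,266.19.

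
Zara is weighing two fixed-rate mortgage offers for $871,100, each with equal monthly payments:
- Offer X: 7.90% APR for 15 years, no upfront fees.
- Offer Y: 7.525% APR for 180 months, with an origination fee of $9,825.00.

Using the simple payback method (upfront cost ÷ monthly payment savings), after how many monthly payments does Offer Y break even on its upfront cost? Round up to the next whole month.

Offer X: monthly rate = 7.9%/12 = 0.0065833; payment = 871,100 × 0.0065833 / (1 − (1+0.0065833)^−180) = $8,274.47.
Offer Y: monthly rate = 7.525%/12 = 0.0062708; payment = 871,100 × 0.0062708 / (1 − (1+0.0062708)^−180) = $8,087.58.
Monthly savings = $8,274.47 − $8,087.58 = $186.89.
Break-even = $9,825.00 / $186.89 = 52.57 → 53 months.

53 months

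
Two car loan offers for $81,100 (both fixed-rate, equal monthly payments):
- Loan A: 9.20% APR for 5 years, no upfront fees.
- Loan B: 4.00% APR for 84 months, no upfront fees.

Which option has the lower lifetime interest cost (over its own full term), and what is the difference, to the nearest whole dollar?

Loan A: monthly rate = 9.2%/12 = 0.0076667; payment = 81,100 × 0.0076667 / (1 − (1+0.0076667)^−60) = $1,691.39.
Total interest on Loan A = 60 × $1,691.39 − $81,100 = $20,383.40.
Loan B: monthly rate = 4%/12 = 0.0033333; payment = 81,100 × 0.0033333 / (1 − (1+0.0033333)^−84) = $1,108.54.
Total interest on Loan B = 84 × $1,108.54 − $81,100 = $12,017.36.
Loan B is lower by $8,366.04.

Loan B by $8,366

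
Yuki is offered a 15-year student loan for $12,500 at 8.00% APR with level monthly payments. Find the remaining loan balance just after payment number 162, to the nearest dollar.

With monthly rate i = 8%/12 = 0.0066667, the balance after k of n payments is P · [(1+i)^n − (1+i)^k] / [(1+i)^n − 1].
(1+0.0066667)^180 = 3.30692148 and (1+0.0066667)^162 = 2.93414448, so the balance is 12,500 × (3.30692148 − 2.93414448) / (3.30692148 − 1) = $2,019.88.

$2,020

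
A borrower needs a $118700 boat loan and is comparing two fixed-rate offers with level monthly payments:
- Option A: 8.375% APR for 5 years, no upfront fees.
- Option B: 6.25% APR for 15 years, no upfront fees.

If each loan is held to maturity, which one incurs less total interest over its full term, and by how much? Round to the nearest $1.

Option A by $37,507

Option A: monthly rate = 8.375%/12 = 0.0069792; payment = 118,700 × 0.0069792 / (1 − (1+0.0069792)^−60) = $2,428.17.
Total interest on Option A = 60 × $2,428.17 − $118,700 = $26,990.20.
Option B: monthly rate = 6.25%/12 = 0.0052083; payment = 118,700 × 0.0052083 / (1 − (1+0.0052083)^−180) = $1,017.76.
Total interest on Option B = 180 × $1,017.76 − $118,700 = $64,496.80.
Option A is lower by $37,506.60.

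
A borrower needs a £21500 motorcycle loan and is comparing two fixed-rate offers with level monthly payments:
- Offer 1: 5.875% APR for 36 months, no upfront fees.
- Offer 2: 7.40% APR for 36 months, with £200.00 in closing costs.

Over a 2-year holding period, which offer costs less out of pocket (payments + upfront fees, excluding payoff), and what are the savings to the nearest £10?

Offer 1 by £560

Offer 1: at 5.875% the monthly rate is 0.0048958, so the payment is 21,500 × 0.0048958 / (1 − 1.0048958^−36) = £652.85.
Offer 2: at 7.40% the monthly rate is 0.0061667, so the payment is 21,500 × 0.0061667 / (1 − 1.0061667^−36) = £667.80.
Over 24 months: Offer 1 costs 24 × £652.85 = £15,668.40; Offer 2 costs 24 × £667.80 + £200.00 = £16,227.20.
Offer 1 is cheaper by £16,227.20 − £15,668.40 = £558.80.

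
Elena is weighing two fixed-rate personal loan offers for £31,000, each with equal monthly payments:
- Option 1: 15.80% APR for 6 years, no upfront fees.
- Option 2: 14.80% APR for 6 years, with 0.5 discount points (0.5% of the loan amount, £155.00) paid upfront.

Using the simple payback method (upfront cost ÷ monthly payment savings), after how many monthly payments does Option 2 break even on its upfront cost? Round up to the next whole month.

Option 1: monthly rate = 15.8%/12 = 0.0131667; payment = 31,000 × 0.0131667 / (1 − (1+0.0131667)^−72) = £669.04.
Option 2: monthly rate = 14.8%/12 = 0.0123333; payment = 31,000 × 0.0123333 / (1 − (1+0.0123333)^−72) = £652.13.
Monthly savings = £669.04 − £652.13 = £16.91.
Break-even = £155.00 / £16.91 = 9.17 → 10 months.

10 months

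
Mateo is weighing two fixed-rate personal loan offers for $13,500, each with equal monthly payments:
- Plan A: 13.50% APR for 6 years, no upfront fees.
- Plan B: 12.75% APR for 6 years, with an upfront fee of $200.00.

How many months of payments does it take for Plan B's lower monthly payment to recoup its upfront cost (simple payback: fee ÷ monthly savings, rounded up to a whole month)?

Plan A: at 13.50% the monthly rate is 0.0112500, so the payment is 13,500 × 0.0112500 / (1 − 1.0112500^−72) = $274.58.
Plan B: at 12.75% the monthly rate is 0.0106250, so the payment is 13,500 × 0.0106250 / (1 − 1.0106250^−72) = $269.22.
Monthly savings = $274.58 − $269.22 = $5.36.
Break-even = $200.00 / $5.36 = 37.31 → 38 months.

38 months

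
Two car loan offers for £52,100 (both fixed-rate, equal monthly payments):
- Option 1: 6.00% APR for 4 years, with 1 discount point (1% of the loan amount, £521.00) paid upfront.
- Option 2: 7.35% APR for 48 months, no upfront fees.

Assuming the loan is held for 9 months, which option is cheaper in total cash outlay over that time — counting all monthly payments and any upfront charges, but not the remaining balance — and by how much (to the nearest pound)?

Option 1: monthly rate = 6%/12 = 0.0050000; payment = 52,100 × 0.0050000 / (1 − (1+0.0050000)^−48) = £1,223.57.
Option 2: at 7.35% the monthly rate is 0.0061250, so the payment is 52,100 × 0.0061250 / (1 − 1.0061250^−48) = £1,256.08.
Over 9 months: Option 1 costs 9 × £1,223.57 + £521.00 = £11,533.13; Option 2 costs 9 × £1,256.08 = £11,304.72.
Option 2 is cheaper by £11,533.13 − £11,304.72 = £228.41.

Option 2 by £228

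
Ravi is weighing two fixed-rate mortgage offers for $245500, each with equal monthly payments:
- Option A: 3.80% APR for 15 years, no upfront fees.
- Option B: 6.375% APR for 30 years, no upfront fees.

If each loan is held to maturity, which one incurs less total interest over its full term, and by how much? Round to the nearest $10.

Option A by $228,920

Option A: monthly rate = 3.8%/12 = 0.0031667; payment = 245,500 × 0.0031667 / (1 − (1+0.0031667)^−180) = $1,791.43.
Total interest on Option A = 180 × $1,791.43 − $245,500 = $76,957.40.
Option B: at 6.375% the monthly rate is 0.0053125, so the payment is 245,500 × 0.0053125 / (1 − 1.0053125^−360) = $1,531.60.
Total interest on Option B = 360 × $1,531.60 − $245,500 = $305,876.00.
Option A is lower by $228,918.60.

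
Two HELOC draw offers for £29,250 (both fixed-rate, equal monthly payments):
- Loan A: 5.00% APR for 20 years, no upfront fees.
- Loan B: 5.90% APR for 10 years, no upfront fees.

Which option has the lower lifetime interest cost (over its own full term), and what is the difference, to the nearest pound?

Loan A: at 5.00% the monthly rate is 0.0041667, so the payment is 29,250 × 0.0041667 / (1 − 1.0041667^−240) = £193.04.
Total interest on Loan A = 240 × £193.04 − £29,250 = £17,079.60.
Loan B: monthly rate = 5.9%/12 = 0.0049167; payment = 29,250 × 0.0049167 / (1 − (1+0.0049167)^−120) = £323.27.
Total interest on Loan B = 120 × £323.27 − £29,250 = £9,542.40.
Loan B is lower by £7,537.20.

Loan B by £7,537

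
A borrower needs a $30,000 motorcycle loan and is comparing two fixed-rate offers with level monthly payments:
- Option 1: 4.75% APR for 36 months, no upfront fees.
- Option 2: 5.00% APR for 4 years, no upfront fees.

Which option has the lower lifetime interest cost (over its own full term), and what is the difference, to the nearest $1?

Option 1 by $915

Option 1: at 4.75% the monthly rate is 0.0039583, so the payment is 30,000 × 0.0039583 / (1 − 1.0039583^−36) = $895.76.
Total interest on Option 1 = 36 × $895.76 − $30,000 = $2,247.36.
Option 2: at 5.00% the monthly rate is 0.0041667, so the payment is 30,000 × 0.0041667 / (1 − 1.0041667^−48) = $690.88.
Total interest on Option 2 = 48 × $690.88 − $30,000 = $3,162.24.
Option 1 is lower by $914.88.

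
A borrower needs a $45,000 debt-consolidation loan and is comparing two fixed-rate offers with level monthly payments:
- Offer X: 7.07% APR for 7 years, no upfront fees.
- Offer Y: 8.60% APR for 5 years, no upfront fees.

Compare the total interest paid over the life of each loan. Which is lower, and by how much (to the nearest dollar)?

Offer Y by $1,655

Offer X: monthly rate = 7.07%/12 = 0.0058917; payment = 45,000 × 0.0058917 / (1 − (1+0.0058917)^−84) = $680.71.
Total interest on Offer X = 84 × $680.71 − $45,000 = $12,179.64.
Offer Y: at 8.60% the monthly rate is 0.0071667, so the payment is 45,000 × 0.0071667 / (1 − 1.0071667^−60) = $925.41.
Total interest on Offer Y = 60 × $925.41 − $45,000 = $10,524.60.
Offer Y is lower by $1,655.04.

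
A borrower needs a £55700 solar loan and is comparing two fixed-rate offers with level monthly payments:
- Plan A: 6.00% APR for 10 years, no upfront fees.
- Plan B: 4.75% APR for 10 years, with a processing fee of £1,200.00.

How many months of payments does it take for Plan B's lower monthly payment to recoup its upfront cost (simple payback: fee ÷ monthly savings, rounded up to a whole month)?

35 months

Plan A: monthly rate = 6%/12 = 0.0050000; payment = 55,700 × 0.0050000 / (1 − (1+0.0050000)^−120) = £618.38.
Plan B: monthly rate = 4.75%/12 = 0.0039583; payment = 55,700 × 0.0039583 / (1 − (1+0.0039583)^−120) = £584.00.
Monthly savings = £618.38 − £584.00 = £34.38.
Break-even = £1,200.00 / £34.38 = 34.90 → 35 months.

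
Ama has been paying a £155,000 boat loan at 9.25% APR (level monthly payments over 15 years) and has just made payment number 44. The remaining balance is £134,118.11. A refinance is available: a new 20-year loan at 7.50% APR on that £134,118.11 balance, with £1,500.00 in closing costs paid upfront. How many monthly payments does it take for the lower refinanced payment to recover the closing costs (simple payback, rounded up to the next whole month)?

Current payment = 155,000 × 9.25%/12 / (1 − (1+0.0077083)^−180) = £1,595.25.
Refinanced payment = 134,118.11 × 0.0062500 / (1 − (1+0.0062500)^−240) = £1,080.45.
Monthly savings = £1,595.25 − £1,080.45 = £514.80.
Break-even = £1,500.00 / £514.80 = 2.91 → 3 months.

3 months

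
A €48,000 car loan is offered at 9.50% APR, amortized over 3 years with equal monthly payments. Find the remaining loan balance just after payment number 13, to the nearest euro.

With monthly rate i = 9.5%/12 = 0.0079167, the balance after k of n payments is P · [(1+i)^n − (1+i)^k] / [(1+i)^n − 1].
(1+0.0079167)^36 = 1.32827060 and (1+0.0079167)^13 = 1.10794996, so the balance is 48,000 × (1.32827060 − 1.10794996) / (1.32827060 − 1) = €32,215.47.

€32,215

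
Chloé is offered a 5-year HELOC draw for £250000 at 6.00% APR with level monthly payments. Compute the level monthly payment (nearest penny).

Monthly rate = 6%/12 = 0.0050000; payment = 250,000 × 0.0050000 / (1 − (1+0.0050000)^−60) = £4,833.20.

£4,833.20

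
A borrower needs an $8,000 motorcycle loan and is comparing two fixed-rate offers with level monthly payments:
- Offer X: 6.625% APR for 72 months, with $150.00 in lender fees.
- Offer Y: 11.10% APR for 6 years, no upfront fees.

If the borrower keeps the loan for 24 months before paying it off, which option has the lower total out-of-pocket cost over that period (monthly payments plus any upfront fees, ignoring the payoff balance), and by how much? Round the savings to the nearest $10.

Offer X: at 6.625% the monthly rate is 0.0055208, so the payment is 8,000 × 0.0055208 / (1 − 1.0055208^−72) = $134.96.
Offer Y: monthly rate = 11.1%/12 = 0.0092500; payment = 8,000 × 0.0092500 / (1 − (1+0.0092500)^−72) = $152.68.
Over 24 months: Offer X costs 24 × $134.96 + $150.00 = $3,389.04; Offer Y costs 24 × $152.68 = $3,664.32.
Offer X is cheaper by $3,664.32 − $3,389.04 = $275.28.

Offer X by $280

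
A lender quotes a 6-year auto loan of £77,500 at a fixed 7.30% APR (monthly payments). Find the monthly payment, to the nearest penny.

£1,332.49

Monthly rate = 7.3%/12 = 0.0060833; payment = 77,500 × 0.0060833 / (1 − (1+0.0060833)^−72) = £1,332.49.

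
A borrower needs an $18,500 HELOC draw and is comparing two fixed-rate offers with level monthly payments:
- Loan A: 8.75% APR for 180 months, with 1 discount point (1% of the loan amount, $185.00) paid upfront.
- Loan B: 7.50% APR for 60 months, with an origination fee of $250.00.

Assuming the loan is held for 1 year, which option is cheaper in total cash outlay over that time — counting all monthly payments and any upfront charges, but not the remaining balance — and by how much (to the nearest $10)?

Loan A by $2,290

Loan A: monthly rate = 8.75%/12 = 0.0072917; payment = 18,500 × 0.0072917 / (1 − (1+0.0072917)^−180) = $184.90.
Loan B: at 7.50% the monthly rate is 0.0062500, so the payment is 18,500 × 0.0062500 / (1 − 1.0062500^−60) = $370.70.
Over 12 months: Loan A costs 12 × $184.90 + $185.00 = $2,403.80; Loan B costs 12 × $370.70 + $250.00 = $4,698.40.
Loan A is cheaper by $4,698.40 − $2,403.80 = $2,294.60.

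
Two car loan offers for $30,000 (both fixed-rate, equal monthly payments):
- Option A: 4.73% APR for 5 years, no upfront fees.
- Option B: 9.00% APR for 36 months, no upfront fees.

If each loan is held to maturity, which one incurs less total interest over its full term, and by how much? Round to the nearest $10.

Option A: monthly rate = 4.73%/12 = 0.0039417; payment = 30,000 × 0.0039417 / (1 − (1+0.0039417)^−60) = $562.43.
Total interest on Option A = 60 × $562.43 − $30,000 = $3,745.80.
Option B: monthly rate = 9%/12 = 0.0075000; payment = 30,000 × 0.0075000 / (1 − (1+0.0075000)^−36) = $953.99.
Total interest on Option B = 36 × $953.99 − $30,000 = $4,343.64.
Option A is lower by $597.84.

Option A by $600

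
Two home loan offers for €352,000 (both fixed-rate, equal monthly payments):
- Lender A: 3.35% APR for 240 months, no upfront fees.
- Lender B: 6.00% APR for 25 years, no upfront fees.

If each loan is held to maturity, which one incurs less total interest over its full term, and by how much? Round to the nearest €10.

Lender A by €196,920

Lender A: monthly rate = 3.35%/12 = 0.0027917; payment = 352,000 × 0.0027917 / (1 − (1+0.0027917)^−240) = €2,014.43.
Total interest on Lender A = 240 × €2,014.43 − €352,000 = €131,463.20.
Lender B: at 6.00% the monthly rate is 0.0050000, so the payment is 352,000 × 0.0050000 / (1 − 1.0050000^−300) = €2,267.94.
Total interest on Lender B = 300 × €2,267.94 − €352,000 = €328,382.00.
Lender A is lower by €196,918.80.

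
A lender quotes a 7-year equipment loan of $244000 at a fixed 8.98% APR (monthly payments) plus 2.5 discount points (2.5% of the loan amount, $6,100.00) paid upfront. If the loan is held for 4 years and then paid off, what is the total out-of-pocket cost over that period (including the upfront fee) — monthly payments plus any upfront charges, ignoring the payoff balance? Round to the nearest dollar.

Monthly rate = 8.98%/12 = 0.0074833; payment = 244,000 × 0.0074833 / (1 − (1+0.0074833)^−84) = $3,923.26.
Total outlay = 48 × $3,923.26 + $6,100.00 = $194,416.48.

$194,416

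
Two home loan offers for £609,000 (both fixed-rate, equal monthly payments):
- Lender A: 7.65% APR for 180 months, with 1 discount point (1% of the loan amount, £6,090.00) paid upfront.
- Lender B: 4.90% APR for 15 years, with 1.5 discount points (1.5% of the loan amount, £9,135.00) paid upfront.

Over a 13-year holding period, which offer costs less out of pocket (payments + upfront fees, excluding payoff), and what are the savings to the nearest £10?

Lender B by £139,430

Lender A: at 7.65% the monthly rate is 0.0063750, so the payment is 609,000 × 0.0063750 / (1 − 1.0063750^−180) = £5,697.54.
Lender B: at 4.90% the monthly rate is 0.0040833, so the payment is 609,000 × 0.0040833 / (1 − 1.0040833^−180) = £4,784.27.
Over 156 months: Lender A costs 156 × £5,697.54 + £6,090.00 = £894,906.24; Lender B costs 156 × £4,784.27 + £9,135.00 = £755,481.12.
Lender B is cheaper by £894,906.24 − £755,481.12 = £139,425.12.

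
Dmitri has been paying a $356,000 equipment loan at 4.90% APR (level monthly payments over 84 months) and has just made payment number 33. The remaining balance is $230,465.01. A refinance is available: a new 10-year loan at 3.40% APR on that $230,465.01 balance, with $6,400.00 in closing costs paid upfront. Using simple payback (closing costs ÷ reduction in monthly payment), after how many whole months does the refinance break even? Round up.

3 months

Current payment = 356,000 × 4.9%/12 / (1 − (1+0.0040833)^−84) = $5,014.96.
Refinanced payment = 230,465.01 × 0.0028333 / (1 − (1+0.0028333)^−120) = $2,268.19.
Monthly savings = $5,014.96 − $2,268.19 = $2,746.77.
Break-even = $6,400.00 / $2,746.77 = 2.33 → 3 months.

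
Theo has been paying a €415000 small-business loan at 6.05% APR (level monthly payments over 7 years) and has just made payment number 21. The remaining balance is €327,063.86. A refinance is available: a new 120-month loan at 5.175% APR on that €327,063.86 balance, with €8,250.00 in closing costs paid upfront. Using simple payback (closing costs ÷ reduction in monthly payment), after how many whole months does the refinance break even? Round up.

Current payment = 415,000 × 6.05%/12 / (1 − (1+0.0050417)^−84) = €6,072.50.
Refinanced payment = 327,063.86 × 0.0043125 / (1 − (1+0.0043125)^−120) = €3,497.06.
Monthly savings = €6,072.50 − €3,497.06 = €2,575.44.
Break-even = €8,250.00 / €2,575.44 = 3.20 → 4 months.

4 months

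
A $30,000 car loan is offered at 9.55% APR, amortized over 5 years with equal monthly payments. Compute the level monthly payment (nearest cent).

$630.79

At 9.55% the monthly rate is 0.0079583, so the payment is 30,000 × 0.0079583 / (1 − 1.0079583^−60) = $630.79.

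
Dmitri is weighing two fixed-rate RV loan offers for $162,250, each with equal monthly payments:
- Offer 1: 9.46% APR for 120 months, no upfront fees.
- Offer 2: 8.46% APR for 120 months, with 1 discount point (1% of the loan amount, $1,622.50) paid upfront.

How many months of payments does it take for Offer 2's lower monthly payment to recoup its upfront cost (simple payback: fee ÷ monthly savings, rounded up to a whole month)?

19 months

Offer 1: at 9.46% the monthly rate is 0.0078833, so the payment is 162,250 × 0.0078833 / (1 − 1.0078833^−120) = $2,095.92.
Offer 2: monthly rate = 8.46%/12 = 0.0070500; payment = 162,250 × 0.0070500 / (1 − (1+0.0070500)^−120) = $2,008.20.
Monthly savings = $2,095.92 − $2,008.20 = $87.72.
Break-even = $1,622.50 / $87.72 = 18.50 → 19 months.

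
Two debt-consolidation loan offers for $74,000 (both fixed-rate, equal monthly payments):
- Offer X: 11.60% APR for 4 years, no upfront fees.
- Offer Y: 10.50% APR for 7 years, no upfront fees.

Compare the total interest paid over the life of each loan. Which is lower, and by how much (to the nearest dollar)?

Offer X by $11,964

Offer X: at 11.60% the monthly rate is 0.0096667, so the payment is 74,000 × 0.0096667 / (1 − 1.0096667^−48) = $1,934.20.
Total interest on Offer X = 48 × $1,934.20 − $74,000 = $18,841.60.
Offer Y: monthly rate = 10.5%/12 = 0.0087500; payment = 74,000 × 0.0087500 / (1 − (1+0.0087500)^−84) = $1,247.69.
Total interest on Offer Y = 84 × $1,247.69 − $74,000 = $30,805.96.
Offer X is lower by $11,964.36.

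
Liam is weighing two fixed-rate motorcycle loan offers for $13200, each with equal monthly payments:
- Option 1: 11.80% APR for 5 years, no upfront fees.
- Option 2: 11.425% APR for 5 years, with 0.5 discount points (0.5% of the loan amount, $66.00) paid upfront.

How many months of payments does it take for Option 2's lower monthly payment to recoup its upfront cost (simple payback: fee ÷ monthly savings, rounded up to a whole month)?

27 months

Option 1: monthly rate = 11.8%/12 = 0.0098333; payment = 13,200 × 0.0098333 / (1 − (1+0.0098333)^−60) = $292.29.
Option 2: monthly rate = 11.425%/12 = 0.0095208; payment = 13,200 × 0.0095208 / (1 − (1+0.0095208)^−60) = $289.81.
Monthly savings = $292.29 − $289.81 = $2.48.
Break-even = $66.00 / $2.48 = 26.61 → 27 months.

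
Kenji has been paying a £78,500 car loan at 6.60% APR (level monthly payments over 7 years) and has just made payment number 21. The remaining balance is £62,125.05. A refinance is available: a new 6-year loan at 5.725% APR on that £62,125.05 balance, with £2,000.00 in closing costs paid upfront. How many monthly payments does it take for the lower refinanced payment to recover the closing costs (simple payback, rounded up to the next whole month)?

Current payment = 78,500 × 6.6%/12 / (1 − (1+0.0055000)^−84) = £1,169.48.
Refinanced payment = 62,125.05 × 0.0047708 / (1 − (1+0.0047708)^−72) = £1,021.55.
Monthly savings = £1,169.48 − £1,021.55 = £147.93.
Break-even = £2,000.00 / £147.93 = 13.52 → 14 months.

14 months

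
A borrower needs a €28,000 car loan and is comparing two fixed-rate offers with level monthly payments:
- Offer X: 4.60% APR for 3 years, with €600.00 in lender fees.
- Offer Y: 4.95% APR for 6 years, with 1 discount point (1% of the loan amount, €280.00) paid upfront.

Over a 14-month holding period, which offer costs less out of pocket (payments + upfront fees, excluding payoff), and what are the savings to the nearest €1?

Offer X: at 4.60% the monthly rate is 0.0038333, so the payment is 28,000 × 0.0038333 / (1 − 1.0038333^−36) = €834.17.
Offer Y: at 4.95% the monthly rate is 0.0041250, so the payment is 28,000 × 0.0041250 / (1 − 1.0041250^−72) = €450.29.
Over 14 months: Offer X costs 14 × €834.17 + €600.00 = €12,278.38; Offer Y costs 14 × €450.29 + €280.00 = €6,584.06.
Offer Y is cheaper by €12,278.38 − €6,584.06 = €5,694.32.

Offer Y by €5,694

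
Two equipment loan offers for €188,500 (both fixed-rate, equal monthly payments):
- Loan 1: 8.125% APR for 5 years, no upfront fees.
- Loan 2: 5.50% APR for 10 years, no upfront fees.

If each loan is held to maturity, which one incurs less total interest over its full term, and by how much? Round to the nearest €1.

Loan 1 by €15,483

Loan 1: monthly rate = 8.125%/12 = 0.0067708; payment = 188,500 × 0.0067708 / (1 − (1+0.0067708)^−60) = €3,833.39.
Total interest on Loan 1 = 60 × €3,833.39 − €188,500 = €41,503.40.
Loan 2: at 5.50% the monthly rate is 0.0045833, so the payment is 188,500 × 0.0045833 / (1 − 1.0045833^−120) = €2,045.72.
Total interest on Loan 2 = 120 × €2,045.72 − €188,500 = €56,986.40.
Loan 1 is lower by €15,483.00.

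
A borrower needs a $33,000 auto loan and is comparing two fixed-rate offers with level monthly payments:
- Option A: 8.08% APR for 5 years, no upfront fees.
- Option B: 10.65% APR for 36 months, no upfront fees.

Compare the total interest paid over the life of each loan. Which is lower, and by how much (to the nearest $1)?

Option B by $1,526

Option A: at 8.08% the monthly rate is 0.0067333, so the payment is 33,000 × 0.0067333 / (1 − 1.0067333^−60) = $670.39.
Total interest on Option A = 60 × $670.39 − $33,000 = $7,223.40.
Option B: at 10.65% the monthly rate is 0.0088750, so the payment is 33,000 × 0.0088750 / (1 − 1.0088750^−36) = $1,074.92.
Total interest on Option B = 36 × $1,074.92 − $33,000 = $5,697.12.
Option B is lower by $1,526.28.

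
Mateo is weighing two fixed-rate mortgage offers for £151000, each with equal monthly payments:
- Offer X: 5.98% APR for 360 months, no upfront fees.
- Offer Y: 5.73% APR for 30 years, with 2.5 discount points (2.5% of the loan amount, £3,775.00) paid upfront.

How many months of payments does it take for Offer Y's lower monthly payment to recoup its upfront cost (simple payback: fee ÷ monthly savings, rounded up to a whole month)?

Offer X: at 5.98% the monthly rate is 0.0049833, so the payment is 151,000 × 0.0049833 / (1 − 1.0049833^−360) = £903.38.
Offer Y: at 5.73% the monthly rate is 0.0047750, so the payment is 151,000 × 0.0047750 / (1 − 1.0047750^−360) = £879.28.
Monthly savings = £903.38 − £879.28 = £24.10.
Break-even = £3,775.00 / £24.10 = 156.64 → 157 months.

157 months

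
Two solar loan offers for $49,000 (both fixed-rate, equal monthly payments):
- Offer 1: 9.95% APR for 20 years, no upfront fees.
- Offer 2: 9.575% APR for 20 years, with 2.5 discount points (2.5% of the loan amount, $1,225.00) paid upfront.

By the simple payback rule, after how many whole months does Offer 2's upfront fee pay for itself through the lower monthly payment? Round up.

102 months

Offer 1: monthly rate = 9.95%/12 = 0.0082917; payment = 49,000 × 0.0082917 / (1 − (1+0.0082917)^−240) = $471.24.
Offer 2: at 9.575% the monthly rate is 0.0079792, so the payment is 49,000 × 0.0079792 / (1 − 1.0079792^−240) = $459.15.
Monthly savings = $471.24 − $459.15 = $12.09.
Break-even = $1,225.00 / $12.09 = 101.32 → 102 months.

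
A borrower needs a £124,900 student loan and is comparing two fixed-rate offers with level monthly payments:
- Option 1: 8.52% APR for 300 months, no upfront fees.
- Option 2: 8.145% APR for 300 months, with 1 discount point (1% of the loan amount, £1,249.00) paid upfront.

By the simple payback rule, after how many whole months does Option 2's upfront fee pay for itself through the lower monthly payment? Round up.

Option 1: at 8.52% the monthly rate is 0.0071000, so the payment is 124,900 × 0.0071000 / (1 − 1.0071000^−300) = £1,007.41.
Option 2: at 8.145% the monthly rate is 0.0067875, so the payment is 124,900 × 0.0067875 / (1 − 1.0067875^−300) = £976.03.
Monthly savings = £1,007.41 − £976.03 = £31.38.
Break-even = £1,249.00 / £31.38 = 39.80 → 40 months.

40 months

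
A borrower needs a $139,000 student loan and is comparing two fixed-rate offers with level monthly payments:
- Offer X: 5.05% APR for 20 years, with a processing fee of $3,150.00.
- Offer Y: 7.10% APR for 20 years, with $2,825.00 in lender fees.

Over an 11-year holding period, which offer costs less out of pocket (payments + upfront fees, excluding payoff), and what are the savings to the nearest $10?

Offer X by $21,430

Offer X: monthly rate = 5.05%/12 = 0.0042083; payment = 139,000 × 0.0042083 / (1 − (1+0.0042083)^−240) = $921.18.
Offer Y: at 7.10% the monthly rate is 0.0059167, so the payment is 139,000 × 0.0059167 / (1 − 1.0059167^−240) = $1,086.02.
Over 132 months: Offer X costs 132 × $921.18 + $3,150.00 = $124,745.76; Offer Y costs 132 × $1,086.02 + $2,825.00 = $146,179.64.
Offer X is cheaper by $146,179.64 − $124,745.76 = $21,433.88.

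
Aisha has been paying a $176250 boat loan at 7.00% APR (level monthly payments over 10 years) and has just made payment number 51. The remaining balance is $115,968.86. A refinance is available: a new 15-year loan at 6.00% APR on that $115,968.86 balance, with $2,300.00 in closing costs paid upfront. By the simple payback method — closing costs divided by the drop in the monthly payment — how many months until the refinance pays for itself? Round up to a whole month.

Current payment = 176,250 × 7%/12 / (1 − (1+0.0058333)^−120) = $2,046.41.
Refinanced payment = 115,968.86 × 0.0050000 / (1 − (1+0.0050000)^−180) = $978.61.
Monthly savings = $2,046.41 − $978.61 = $1,067.80.
Break-even = $2,300.00 / $1,067.80 = 2.15 → 3 months.

3 months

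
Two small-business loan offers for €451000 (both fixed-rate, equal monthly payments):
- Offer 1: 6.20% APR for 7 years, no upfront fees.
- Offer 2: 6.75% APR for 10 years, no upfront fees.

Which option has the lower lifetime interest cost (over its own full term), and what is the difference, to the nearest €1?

Offer 1: at 6.20% the monthly rate is 0.0051667, so the payment is 451,000 × 0.0051667 / (1 − 1.0051667^−84) = €6,631.79.
Total interest on Offer 1 = 84 × €6,631.79 − €451,000 = €106,070.36.
Offer 2: monthly rate = 6.75%/12 = 0.0056250; payment = 451,000 × 0.0056250 / (1 − (1+0.0056250)^−120) = €5,178.57.
Total interest on Offer 2 = 120 × €5,178.57 − €451,000 = €170,428.40.
Offer 1 is lower by €64,358.04.

Offer 1 by €64,358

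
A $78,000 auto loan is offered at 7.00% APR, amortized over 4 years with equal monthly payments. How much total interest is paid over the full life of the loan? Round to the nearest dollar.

Monthly rate = 7%/12 = 0.0058333; payment = 78,000 × 0.0058333 / (1 − (1+0.0058333)^−48) = $1,867.81.
Total paid = 48 × $1,867.81 = $89,654.88; interest = $89,654.88 − $78,000 = $11,654.88.

$11,655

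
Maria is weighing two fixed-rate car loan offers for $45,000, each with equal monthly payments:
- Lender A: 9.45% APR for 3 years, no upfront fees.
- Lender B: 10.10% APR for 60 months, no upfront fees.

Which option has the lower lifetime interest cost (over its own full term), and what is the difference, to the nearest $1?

Lender A: at 9.45% the monthly rate is 0.0078750, so the payment is 45,000 × 0.0078750 / (1 − 1.0078750^−36) = $1,440.43.
Total interest on Lender A = 36 × $1,440.43 − $45,000 = $6,855.48.
Lender B: at 10.10% the monthly rate is 0.0084167, so the payment is 45,000 × 0.0084167 / (1 − 1.0084167^−60) = $958.33.
Total interest on Lender B = 60 × $958.33 − $45,000 = $12,499.80.
Lender A is lower by $5,644.32.

Lender A by $5,644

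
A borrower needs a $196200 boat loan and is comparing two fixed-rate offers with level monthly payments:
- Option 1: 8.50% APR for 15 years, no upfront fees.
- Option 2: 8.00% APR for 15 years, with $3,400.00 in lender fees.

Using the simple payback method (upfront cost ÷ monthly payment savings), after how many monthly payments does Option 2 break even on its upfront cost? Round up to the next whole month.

60 months

Option 1: monthly rate = 8.5%/12 = 0.0070833; payment = 196,200 × 0.0070833 / (1 − (1+0.0070833)^−180) = $1,932.06.
Option 2: monthly rate = 8%/12 = 0.0066667; payment = 196,200 × 0.0066667 / (1 − (1+0.0066667)^−180) = $1,874.99.
Monthly savings = $1,932.06 − $1,874.99 = $57.07.
Break-even = $3,400.00 / $57.07 = 59.58 → 60 months.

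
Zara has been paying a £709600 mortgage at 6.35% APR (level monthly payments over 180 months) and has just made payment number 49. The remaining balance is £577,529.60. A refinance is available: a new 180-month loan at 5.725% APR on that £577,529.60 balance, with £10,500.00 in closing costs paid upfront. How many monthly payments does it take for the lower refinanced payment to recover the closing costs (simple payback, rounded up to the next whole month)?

Current payment = 709,600 × 6.35%/12 / (1 − (1+0.0052917)^−180) = £6,123.01.
Refinanced payment = 577,529.60 × 0.0047708 / (1 − (1+0.0047708)^−180) = £4,788.14.
Monthly savings = £6,123.01 − £4,788.14 = £1,334.87.
Break-even = £10,500.00 / £1,334.87 = 7.87 → 8 months.

8 months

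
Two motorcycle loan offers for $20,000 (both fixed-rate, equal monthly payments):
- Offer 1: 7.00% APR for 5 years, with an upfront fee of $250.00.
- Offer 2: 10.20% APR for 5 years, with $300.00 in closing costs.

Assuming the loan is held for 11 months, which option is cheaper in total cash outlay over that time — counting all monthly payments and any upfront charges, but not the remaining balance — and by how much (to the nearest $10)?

Offer 1 by $390

Offer 1: monthly rate = 7%/12 = 0.0058333; payment = 20,000 × 0.0058333 / (1 − (1+0.0058333)^−60) = $396.02.
Offer 2: monthly rate = 10.2%/12 = 0.0085000; payment = 20,000 × 0.0085000 / (1 − (1+0.0085000)^−60) = $426.91.
Over 11 months: Offer 1 costs 11 × $396.02 + $250.00 = $4,606.22; Offer 2 costs 11 × $426.91 + $300.00 = $4,996.01.
Offer 1 is cheaper by $4,996.01 − $4,606.22 = $389.79.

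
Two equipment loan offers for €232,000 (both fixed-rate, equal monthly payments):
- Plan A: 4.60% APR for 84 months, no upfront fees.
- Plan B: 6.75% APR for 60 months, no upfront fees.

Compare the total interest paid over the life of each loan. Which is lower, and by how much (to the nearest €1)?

Plan A: monthly rate = 4.6%/12 = 0.0038333; payment = 232,000 × 0.0038333 / (1 − (1+0.0038333)^−84) = €3,235.64.
Total interest on Plan A = 84 × €3,235.64 − €232,000 = €39,793.76.
Plan B: monthly rate = 6.75%/12 = 0.0056250; payment = 232,000 × 0.0056250 / (1 − (1+0.0056250)^−60) = €4,566.56.
Total interest on Plan B = 60 × €4,566.56 − €232,000 = €41,993.60.
Plan A is lower by €2,199.84.

Plan A by €2,200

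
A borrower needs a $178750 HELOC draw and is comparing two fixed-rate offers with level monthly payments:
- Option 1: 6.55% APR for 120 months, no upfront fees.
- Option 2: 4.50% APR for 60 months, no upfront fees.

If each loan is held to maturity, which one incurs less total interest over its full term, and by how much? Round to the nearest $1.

Option 2 by $44,160

Option 1: monthly rate = 6.55%/12 = 0.0054583; payment = 178,750 × 0.0054583 / (1 − (1+0.0054583)^−120) = $2,034.22.
Total interest on Option 1 = 120 × $2,034.22 − $178,750 = $65,356.40.
Option 2: at 4.50% the monthly rate is 0.0037500, so the payment is 178,750 × 0.0037500 / (1 − 1.0037500^−60) = $3,332.44.
Total interest on Option 2 = 60 × $3,332.44 − $178,750 = $21,196.40.
Option 2 is lower by $44,160.00.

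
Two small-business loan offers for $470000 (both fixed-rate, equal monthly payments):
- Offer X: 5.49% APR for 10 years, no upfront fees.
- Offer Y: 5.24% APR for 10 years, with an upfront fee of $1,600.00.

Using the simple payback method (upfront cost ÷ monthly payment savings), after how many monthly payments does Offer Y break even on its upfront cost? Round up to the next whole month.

Offer X: monthly rate = 5.49%/12 = 0.0045750; payment = 470,000 × 0.0045750 / (1 − (1+0.0045750)^−120) = $5,098.41.
Offer Y: at 5.24% the monthly rate is 0.0043667, so the payment is 470,000 × 0.0043667 / (1 − 1.0043667^−120) = $5,040.40.
Monthly savings = $5,098.41 − $5,040.40 = $58.01.
Break-even = $1,600.00 / $58.01 = 27.58 → 28 months.

28 months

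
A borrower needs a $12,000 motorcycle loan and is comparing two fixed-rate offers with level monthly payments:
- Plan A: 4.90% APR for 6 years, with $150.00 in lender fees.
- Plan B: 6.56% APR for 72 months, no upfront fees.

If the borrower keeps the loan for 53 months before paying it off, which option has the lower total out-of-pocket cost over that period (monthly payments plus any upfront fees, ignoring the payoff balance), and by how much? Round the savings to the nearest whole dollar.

Plan A: monthly rate = 4.9%/12 = 0.0040833; payment = 12,000 × 0.0040833 / (1 − (1+0.0040833)^−72) = $192.70.
Plan B: at 6.56% the monthly rate is 0.0054667, so the payment is 12,000 × 0.0054667 / (1 − 1.0054667^−72) = $202.06.
Over 53 months: Plan A costs 53 × $192.70 + $150.00 = $10,363.10; Plan B costs 53 × $202.06 = $10,709.18.
Plan A is cheaper by $10,709.18 − $10,363.10 = $346.08.

Plan A by $346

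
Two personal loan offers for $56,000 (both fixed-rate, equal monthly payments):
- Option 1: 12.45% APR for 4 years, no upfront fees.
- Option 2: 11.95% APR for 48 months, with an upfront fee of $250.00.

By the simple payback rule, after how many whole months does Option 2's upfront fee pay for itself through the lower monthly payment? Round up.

19 months

Option 1: at 12.45% the monthly rate is 0.0103750, so the payment is 56,000 × 0.0103750 / (1 − 1.0103750^−48) = $1,487.10.
Option 2: at 11.95% the monthly rate is 0.0099583, so the payment is 56,000 × 0.0099583 / (1 − 1.0099583^−48) = $1,473.32.
Monthly savings = $1,487.10 − $1,473.32 = $13.78.
Break-even = $250.00 / $13.78 = 18.14 → 19 months.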